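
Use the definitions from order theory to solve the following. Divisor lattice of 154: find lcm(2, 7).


In a divisor lattice, join = lcm (least common multiple).
gcd(2,7) = 1
lcm(2,7) = 2*7/gcd = 14/1 = 14


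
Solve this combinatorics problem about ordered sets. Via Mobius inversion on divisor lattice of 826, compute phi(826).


phi(n) = n * prod_{p|n} (1 - 1/p).
Prime divisors of 826: [2, 7, 59]
phi(826) = 826 * (1 - 1/2) * (1 - 1/7) * (1 - 1/59)
phi(826) = 348


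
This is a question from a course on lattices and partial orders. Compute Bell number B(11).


B(n) = number of set partitions of an n-element set.
B(n) satisfies the recurrence: B(n+1) = sum_k C(n,k)*B(k).
B(11) = 678570


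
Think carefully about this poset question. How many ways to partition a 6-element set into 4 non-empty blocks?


S(n,k) = k*S(n-1,k) + S(n-1,k-1).
S(5,4) = 10, S(5,3) = 25
S(6,4) = 4*10 + 25 = 40 + 25
S(6,4) = 65


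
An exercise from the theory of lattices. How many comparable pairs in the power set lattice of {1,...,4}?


A comparable pair {a,b} has a < b or b < a in the order.
Count unordered pairs where one element is strictly below the other.
Examples: {{},{1}}, {{},{2}}, {{},{3}}, {{},{4}}, ...
Total comparable pairs: 65


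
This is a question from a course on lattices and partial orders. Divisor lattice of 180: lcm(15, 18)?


Join=lcm.
gcd(15,18)=3
lcm=90


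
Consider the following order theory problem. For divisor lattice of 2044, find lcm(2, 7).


In a divisor lattice, join = lcm (least common multiple).
Compute lcm iteratively: start with first element, then lcm(current, next).
Elements: [2, 7]
lcm(2,7) = 14
Final lcm = 14


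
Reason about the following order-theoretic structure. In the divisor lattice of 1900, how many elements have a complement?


An element a is complemented if some b has a meet b = bottom, a join b = top.
a is complemented iff gcd(a, n/a)=1, i.e. a is a unitary divisor of 1900.
Complemented elements: 1, 4, 19, 25, 76, 100, ... (2 more)
Count: 8


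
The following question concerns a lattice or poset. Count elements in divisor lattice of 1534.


Divisors of 1534: [1, 2, 13, 26, 59, 118, 767, 1534]
Count: 8


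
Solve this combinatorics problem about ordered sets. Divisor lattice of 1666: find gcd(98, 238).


In a divisor lattice, meet = gcd (greatest common divisor).
By Euclidean algorithm or factoring: gcd(98,238) = 14


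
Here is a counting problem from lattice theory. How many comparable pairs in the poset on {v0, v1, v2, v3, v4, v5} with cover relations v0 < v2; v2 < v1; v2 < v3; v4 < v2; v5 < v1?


A comparable pair {a,b} has a < b or b < a in the order.
Count unordered pairs where one element is strictly below the other.
Examples: {v0,v1}, {v0,v2}, {v0,v3}, {v1,v2}, ...
Total comparable pairs: 9


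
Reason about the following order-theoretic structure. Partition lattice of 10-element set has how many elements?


B(n) = number of set partitions of an n-element set.
B(n) satisfies the recurrence: B(n+1) = sum_k C(n,k)*B(k).
B(10) = 115975


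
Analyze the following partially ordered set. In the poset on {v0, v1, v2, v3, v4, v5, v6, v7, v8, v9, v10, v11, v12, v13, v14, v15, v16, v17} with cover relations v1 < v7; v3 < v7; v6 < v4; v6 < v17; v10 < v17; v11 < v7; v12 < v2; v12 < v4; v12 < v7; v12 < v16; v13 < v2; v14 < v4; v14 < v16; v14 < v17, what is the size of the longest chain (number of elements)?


A chain is a totally ordered subset; we count the number of elements in a maximum chain.
Compute, for each element x, the size of the longest chain ending at x:
  v0: 1
  v1: 1
  v3: 1
  v5: 1
  v6: 1
  v8: 1
  ...
A maximum chain: v12 < v2
Number of elements in the longest chain: 2


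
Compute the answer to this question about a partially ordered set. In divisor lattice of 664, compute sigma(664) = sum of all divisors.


sigma(n) = sum of divisors.
Divisors of 664: [1, 2, 4, 8, 83, 166, 332, 664]
Sum = 1260


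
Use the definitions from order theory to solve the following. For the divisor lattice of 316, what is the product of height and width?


Height = length of longest chain minus 1; width = size of largest antichain.
A maximum chain: 1 | 79 | 158 | 316  (height 3).
A maximum antichain: {2, 79}  (width 2).
Product = 3 * 2 = 6


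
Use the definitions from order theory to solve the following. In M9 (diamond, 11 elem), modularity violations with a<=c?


Modular law: if a <= c then a v (b ^ c) = (a v b) ^ c.
Check all triples (a,b,c) with a <= c among 11 elements.
This lattice is modular (diamonds M_m and their chain-products are modular).
Total violating triples: 0


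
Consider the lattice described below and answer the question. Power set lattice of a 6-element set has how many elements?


Power set = 2^n.
2^6 = 64


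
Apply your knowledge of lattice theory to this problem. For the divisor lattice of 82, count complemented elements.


An element a is complemented if some b has a meet b = bottom, a join b = top.
a is complemented iff gcd(a, n/a)=1, i.e. a is a unitary divisor of 82.
Complemented elements: 1, 2, 41, 82
Count: 4


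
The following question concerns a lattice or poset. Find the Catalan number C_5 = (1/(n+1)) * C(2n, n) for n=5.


C(n) = C(2n, n) / (n+1).
C(10, 5) = 252
C(5) = 252 / 6 = 42


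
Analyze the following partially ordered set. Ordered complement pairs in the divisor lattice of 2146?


Complement pair (a,b): a meet b = bottom, a join b = top.
Here: gcd(a,b)=1 and lcm(a,b)=2146, i.e. a*b=2146 with a,b coprime.
Pairs found: (1,2146), (2,1073), (29,74), (37,58), ... (4 more)
Total ordered pairs: 8


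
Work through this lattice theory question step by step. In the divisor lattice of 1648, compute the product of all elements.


Divisors of 1648: [1, 2, 4, 8, 16, 103, 206, 412, 824, 1648]
Product = n^(d(n)/2) = 1648^(10/2)
Product = 12155869717331968


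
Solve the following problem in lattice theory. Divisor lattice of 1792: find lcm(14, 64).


In a divisor lattice, join = lcm (least common multiple).
gcd(14,64) = 2
lcm(14,64) = 14*64/gcd = 896/2 = 448


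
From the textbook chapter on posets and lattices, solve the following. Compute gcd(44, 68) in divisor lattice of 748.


In a divisor lattice, meet = gcd (greatest common divisor).
By Euclidean algorithm or factoring: gcd(44,68) = 4


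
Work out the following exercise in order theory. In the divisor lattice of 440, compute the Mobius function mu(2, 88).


In a divisor lattice, mu(a,b) = mu(b/a) where mu is the classical Mobius function.
b/a = 88/2 = 44
Prime factorization of 44: primes [2, 11]
44 is not squarefree, so mu(44) = 0


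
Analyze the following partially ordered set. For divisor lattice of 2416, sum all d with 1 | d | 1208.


Interval [1,1208] in divisors of 2416: [1, 2, 4, 8, 151, 302, 604, 1208]
Sum = 2280


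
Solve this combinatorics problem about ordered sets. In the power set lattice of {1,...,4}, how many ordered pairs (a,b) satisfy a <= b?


The order relation is {(a,b) : a <= b}, reflexive so it includes (a,a).
Examples: ({},{}), ({},{1,2}), ({},{1,2,3}), ({},{1,2,3,4}), ({},{1,2,4}), ...
Total ordered pairs: 81


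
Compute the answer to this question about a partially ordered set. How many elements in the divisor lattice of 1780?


Divisors of 1780: [1, 2, 4, 5, 10, 20, 89, 178, 356, 445, 890, 1780]
Count: 12


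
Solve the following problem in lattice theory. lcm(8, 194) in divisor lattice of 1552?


Join=lcm.
gcd(8,194)=2
lcm=776


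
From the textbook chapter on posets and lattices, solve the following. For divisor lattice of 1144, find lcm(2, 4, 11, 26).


In a divisor lattice, join = lcm (least common multiple).
Compute lcm iteratively: start with first element, then lcm(current, next).
Elements: [2, 4, 11, 26]
lcm(2,4) = 4
lcm(4,11) = 44
lcm(44,26) = 572
Final lcm = 572


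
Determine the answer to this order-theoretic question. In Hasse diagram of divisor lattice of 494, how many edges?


A cover relation a -< b holds when a < b with no c strictly between.
Cover relations:
  1 -< 2
  1 -< 13
  1 -< 19
  2 -< 26
  2 -< 38
  13 -< 26
  13 -< 247
  19 -< 38
  ...4 more
Total: 12


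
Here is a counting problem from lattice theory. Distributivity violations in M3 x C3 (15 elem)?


Distributive law: a ^ (b v c) = (a ^ b) v (a ^ c).
Check all 15^3 = 3375 ordered triples (a,b,c).
  e.g. a=(a1,0), b=(a2,0), c=(a3,0): lhs=(a1,0) != rhs=(0,0)
  e.g. a=(a1,0), b=(a2,0), c=(a3,1): lhs=(a1,0) != rhs=(0,0)
Total violating triples: 162


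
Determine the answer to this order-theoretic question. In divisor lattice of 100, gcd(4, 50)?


Meet=gcd.
gcd(4,50)=2


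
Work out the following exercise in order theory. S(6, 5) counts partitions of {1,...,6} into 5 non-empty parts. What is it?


S(n,k) = k*S(n-1,k) + S(n-1,k-1).
S(5,5) = 1, S(5,4) = 10
S(6,5) = 5*1 + 10 = 5 + 10
S(6,5) = 15


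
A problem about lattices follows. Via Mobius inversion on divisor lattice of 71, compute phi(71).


phi(n) = n * prod_{p|n} (1 - 1/p).
Prime divisors of 71: [71]
phi(71) = 71 * (1 - 1/71)
phi(71) = 70


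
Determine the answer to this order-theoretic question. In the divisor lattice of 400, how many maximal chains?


A maximal chain goes from the minimum element to a maximal element via cover relations.
Counting all min-to-max paths in the cover graph.
Total maximal chains: 15


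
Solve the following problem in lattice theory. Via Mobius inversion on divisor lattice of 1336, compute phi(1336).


phi(n) = n * prod_{p|n} (1 - 1/p).
Prime divisors of 1336: [2, 167]
phi(1336) = 1336 * (1 - 1/2) * (1 - 1/167)
phi(1336) = 664


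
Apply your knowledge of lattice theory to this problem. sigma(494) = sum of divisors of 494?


sigma(n) = sum of divisors.
Divisors of 494: [1, 2, 13, 19, 26, 38, 247, 494]
Sum = 840


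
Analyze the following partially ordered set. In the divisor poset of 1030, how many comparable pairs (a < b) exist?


A comparable pair {a,b} has a < b or b < a in the order.
Count unordered pairs where one element is strictly below the other.
Examples: {1,2}, {1,5}, {1,10}, {1,103}, ...
Total comparable pairs: 19


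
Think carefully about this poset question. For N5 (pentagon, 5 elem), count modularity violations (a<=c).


Modular law: if a <= c then a v (b ^ c) = (a v b) ^ c.
Check all triples (a,b,c) with a <= c among 5 elements.
  e.g. a=a, b=c, c=b: lhs=a != rhs=b
Total violating triples: 1


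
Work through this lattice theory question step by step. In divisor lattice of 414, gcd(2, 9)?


Meet=gcd.
gcd(2,9)=1


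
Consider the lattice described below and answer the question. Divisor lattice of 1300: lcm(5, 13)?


Join=lcm.
gcd(5,13)=1
lcm=65


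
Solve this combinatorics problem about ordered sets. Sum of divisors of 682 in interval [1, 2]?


Interval [1,2] in divisors of 682: [1, 2]
Sum = 3


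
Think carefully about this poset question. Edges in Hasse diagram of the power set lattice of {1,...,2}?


A cover relation a -< b holds when a < b with no c strictly between.
Cover relations:
  {} -< {1}
  {} -< {2}
  {1} -< {1,2}
  {2} -< {1,2}
Total: 4


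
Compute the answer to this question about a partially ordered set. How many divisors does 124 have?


Divisors of 124: [1, 2, 4, 31, 62, 124]
Count: 6


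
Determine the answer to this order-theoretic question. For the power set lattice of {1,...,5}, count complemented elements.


An element a is complemented if some b has a meet b = bottom, a join b = top.
every subset A has complement S\A, so all elements are complemented.
Complemented elements: {}, {1}, {2}, {3}, {4}, {5}, ... (26 more)
Count: 32


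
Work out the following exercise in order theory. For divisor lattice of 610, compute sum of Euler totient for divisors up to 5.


Divisors of 610 up to 5: [1, 2, 5]
phi values: [1, 1, 4]
Sum = 6


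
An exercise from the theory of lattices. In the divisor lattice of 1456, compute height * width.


Height = length of longest chain minus 1; width = size of largest antichain.
A maximum chain: 1 | 13 | 91 | 182 | 364 | 728 | 1456  (height 6).
A maximum antichain: {4, 14, 26, 91}  (width 4).
Product = 6 * 4 = 24


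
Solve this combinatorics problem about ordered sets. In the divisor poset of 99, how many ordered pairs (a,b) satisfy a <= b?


The order relation is {(a,b) : a <= b}, reflexive so it includes (a,a).
Examples: (1,1), (1,11), (1,3), (1,33), (1,9), ...
Total ordered pairs: 18


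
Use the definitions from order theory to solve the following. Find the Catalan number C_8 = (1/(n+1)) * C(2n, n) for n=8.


C(n) = C(2n, n) / (n+1).
C(16, 8) = 12870
C(8) = 12870 / 9 = 1430


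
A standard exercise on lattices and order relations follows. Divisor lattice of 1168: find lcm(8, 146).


In a divisor lattice, join = lcm (least common multiple).
gcd(8,146) = 2
lcm(8,146) = 8*146/gcd = 1168/2 = 584


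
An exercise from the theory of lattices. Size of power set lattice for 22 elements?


Power set = 2^n.
2^22 = 4194304


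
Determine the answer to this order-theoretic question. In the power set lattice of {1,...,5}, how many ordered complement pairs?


Complement pair (a,b): a meet b = bottom, a join b = top.
Here: A intersect B = {} and A union B = {1,...,5}.
Pairs found: ({},{1,2,3,4,5}), ({1},{2,3,4,5}), ({2},{1,3,4,5}), ({3},{1,2,4,5}), ... (28 more)
Total ordered pairs: 32


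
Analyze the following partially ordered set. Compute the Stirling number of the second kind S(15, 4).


S(n,k) = k*S(n-1,k) + S(n-1,k-1).
S(14,4) = 10391745, S(14,3) = 788970
S(15,4) = 4*10391745 + 788970 = 41566980 + 788970
S(15,4) = 42355950


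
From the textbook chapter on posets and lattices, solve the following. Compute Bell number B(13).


B(n) = number of set partitions of an n-element set.
B(n) satisfies the recurrence: B(n+1) = sum_k C(n,k)*B(k).
B(13) = 27644437


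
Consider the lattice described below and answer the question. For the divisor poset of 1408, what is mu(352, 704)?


In a divisor lattice, mu(a,b) = mu(b/a) where mu is the classical Mobius function.
b/a = 704/352 = 2
Prime factorization of 2: primes [2]
2 is squarefree with 1 prime factor(s), so mu(2) = (-1)^1 = -1


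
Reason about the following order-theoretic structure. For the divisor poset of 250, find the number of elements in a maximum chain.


A chain is a totally ordered subset; we count the number of elements in a maximum chain.
Compute, for each element x, the size of the longest chain ending at x:
  1: 1
  2: 2
  5: 2
  25: 3
  10: 3
  125: 4
  ...
A maximum chain: 1 < 2 < 10 < 50 < 250
Number of elements in the longest chain: 5


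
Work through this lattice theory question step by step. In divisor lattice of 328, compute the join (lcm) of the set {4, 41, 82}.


In a divisor lattice, join = lcm (least common multiple).
Compute lcm iteratively: start with first element, then lcm(current, next).
Elements: [4, 41, 82]
lcm(4,41) = 164
lcm(164,82) = 164
Final lcm = 164


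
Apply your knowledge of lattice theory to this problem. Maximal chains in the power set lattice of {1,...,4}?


A maximal chain goes from the minimum element to a maximal element via cover relations.
Counting all min-to-max paths in the cover graph.
Total maximal chains: 24


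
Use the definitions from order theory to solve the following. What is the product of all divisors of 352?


Divisors of 352: [1, 2, 4, 8, 11, 16, 22, 32, 44, 88, 176, 352]
Product = n^(d(n)/2) = 352^(12/2)
Product = 1902199139467264


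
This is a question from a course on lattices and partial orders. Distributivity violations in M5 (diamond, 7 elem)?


Distributive law: a ^ (b v c) = (a ^ b) v (a ^ c).
Check all 7^3 = 343 ordered triples (a,b,c).
  e.g. a=a1, b=a2, c=a3: lhs=a1 != rhs=0
  e.g. a=a1, b=a2, c=a4: lhs=a1 != rhs=0
Total violating triples: 60


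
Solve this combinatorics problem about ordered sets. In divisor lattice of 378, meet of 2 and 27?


In a divisor lattice, meet = gcd (greatest common divisor).
By Euclidean algorithm or factoring: gcd(2,27) = 1


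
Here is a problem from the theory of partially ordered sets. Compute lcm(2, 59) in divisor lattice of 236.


In a divisor lattice, join = lcm (least common multiple).
gcd(2,59) = 1
lcm(2,59) = 2*59/gcd = 118/1 = 118


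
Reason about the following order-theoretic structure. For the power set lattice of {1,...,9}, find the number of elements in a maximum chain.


A chain is a totally ordered subset; we count the number of elements in a maximum chain.
Compute, for each element x, the size of the longest chain ending at x:
  {}: 1
  {1}: 2
  {2}: 2
  {3}: 2
  {4}: 2
  {5}: 2
  ...
A maximum chain: {} < {1} < {1,2} < {1,2,3} < {1,2,3,4} < {1,2,3,4,5} < {1,2,3,4,5,6} < {1,2,3,4,5,6,7} < {1,2,3,4,5,6,7,8} < {1,2,3,4,5,6,7,8,9}
Number of elements in the longest chain: 10


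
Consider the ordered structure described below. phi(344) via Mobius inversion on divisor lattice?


phi(n) = n * prod_{p|n} (1 - 1/p).
Prime divisors of 344: [2, 43]
phi(344) = 344 * (1 - 1/2) * (1 - 1/43)
phi(344) = 168


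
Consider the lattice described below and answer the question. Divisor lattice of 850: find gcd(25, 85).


In a divisor lattice, meet = gcd (greatest common divisor).
By Euclidean algorithm or factoring: gcd(25,85) = 5


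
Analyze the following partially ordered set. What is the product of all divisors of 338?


Divisors of 338: [1, 2, 13, 26, 169, 338]
Product = n^(d(n)/2) = 338^(6/2)
Product = 38614472


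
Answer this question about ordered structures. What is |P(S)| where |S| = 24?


Power set = 2^n.
2^24 = 16777216


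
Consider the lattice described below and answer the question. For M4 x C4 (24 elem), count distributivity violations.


Distributive law: a ^ (b v c) = (a ^ b) v (a ^ c).
Check all 24^3 = 13824 ordered triples (a,b,c).
  e.g. a=(a1,0), b=(a2,0), c=(a3,0): lhs=(a1,0) != rhs=(0,0)
  e.g. a=(a1,0), b=(a2,0), c=(a3,1): lhs=(a1,0) != rhs=(0,0)
Total violating triples: 1536


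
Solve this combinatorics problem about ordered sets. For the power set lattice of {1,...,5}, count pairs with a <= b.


The order relation is {(a,b) : a <= b}, reflexive so it includes (a,a).
Examples: ({},{}), ({},{1,2}), ({},{1,2,3}), ({},{1,2,3,4}), ({},{1,2,3,4,5}), ...
Total ordered pairs: 243


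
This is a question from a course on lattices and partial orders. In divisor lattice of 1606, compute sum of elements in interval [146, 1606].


Interval [146,1606] in divisors of 1606: [146, 1606]
Sum = 1752


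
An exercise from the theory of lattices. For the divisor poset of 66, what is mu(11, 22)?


In a divisor lattice, mu(a,b) = mu(b/a) where mu is the classical Mobius function.
b/a = 22/11 = 2
Prime factorization of 2: primes [2]
2 is squarefree with 1 prime factor(s), so mu(2) = (-1)^1 = -1


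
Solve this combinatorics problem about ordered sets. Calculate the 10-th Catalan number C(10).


C(n) = C(2n, n) / (n+1).
C(20, 10) = 184756
C(10) = 184756 / 11 = 16796


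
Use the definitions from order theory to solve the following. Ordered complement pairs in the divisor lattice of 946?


Complement pair (a,b): a meet b = bottom, a join b = top.
Here: gcd(a,b)=1 and lcm(a,b)=946, i.e. a*b=946 with a,b coprime.
Pairs found: (1,946), (2,473), (11,86), (22,43), ... (4 more)
Total ordered pairs: 8


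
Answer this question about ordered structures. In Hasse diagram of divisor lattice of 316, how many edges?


A cover relation a -< b holds when a < b with no c strictly between.
Cover relations:
  1 -< 2
  1 -< 79
  2 -< 4
  2 -< 158
  4 -< 316
  79 -< 158
  158 -< 316
Total: 7


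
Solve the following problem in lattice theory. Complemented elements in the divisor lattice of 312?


An element a is complemented if some b has a meet b = bottom, a join b = top.
a is complemented iff gcd(a, n/a)=1, i.e. a is a unitary divisor of 312.
Complemented elements: 1, 3, 8, 13, 24, 39, ... (2 more)
Count: 8


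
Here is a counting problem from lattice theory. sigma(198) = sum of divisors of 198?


sigma(n) = sum of divisors.
Divisors of 198: [1, 2, 3, 6, 9, 11, 18, 22, 33, 66, 99, 198]
Sum = 468


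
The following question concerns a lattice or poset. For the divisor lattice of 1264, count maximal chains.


A maximal chain goes from the minimum element to a maximal element via cover relations.
Counting all min-to-max paths in the cover graph.
Total maximal chains: 5


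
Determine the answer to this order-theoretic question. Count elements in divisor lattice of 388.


Divisors of 388: [1, 2, 4, 97, 194, 388]
Count: 6


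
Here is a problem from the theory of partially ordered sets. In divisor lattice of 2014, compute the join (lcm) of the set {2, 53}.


In a divisor lattice, join = lcm (least common multiple).
Compute lcm iteratively: start with first element, then lcm(current, next).
Elements: [2, 53]
lcm(2,53) = 106
Final lcm = 106


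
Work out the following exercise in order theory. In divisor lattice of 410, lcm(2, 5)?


Join=lcm.
gcd(2,5)=1
lcm=10


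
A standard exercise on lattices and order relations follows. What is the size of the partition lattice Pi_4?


B(n) = number of set partitions of an n-element set.
B(n) satisfies the recurrence: B(n+1) = sum_k C(n,k)*B(k).
B(4) = 15


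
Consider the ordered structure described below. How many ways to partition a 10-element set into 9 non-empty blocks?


S(n,k) = k*S(n-1,k) + S(n-1,k-1).
S(9,9) = 1, S(9,8) = 36
S(10,9) = 9*1 + 36 = 9 + 36
S(10,9) = 45


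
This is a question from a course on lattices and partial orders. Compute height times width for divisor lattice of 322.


Height = length of longest chain minus 1; width = size of largest antichain.
A maximum chain: 1 | 23 | 161 | 322  (height 3).
A maximum antichain: {2, 7, 23}  (width 3).
Product = 3 * 3 = 9


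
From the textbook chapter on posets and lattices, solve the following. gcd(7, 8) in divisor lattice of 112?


Meet=gcd.
gcd(7,8)=1


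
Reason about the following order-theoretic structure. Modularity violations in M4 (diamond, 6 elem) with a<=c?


Modular law: if a <= c then a v (b ^ c) = (a v b) ^ c.
Check all triples (a,b,c) with a <= c among 6 elements.
This lattice is modular (diamonds M_m and their chain-products are modular).
Total violating triples: 0


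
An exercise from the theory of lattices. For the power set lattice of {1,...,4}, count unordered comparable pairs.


A comparable pair {a,b} has a < b or b < a in the order.
Count unordered pairs where one element is strictly below the other.
Examples: {{},{1}}, {{},{2}}, {{},{3}}, {{},{4}}, ...
Total comparable pairs: 65


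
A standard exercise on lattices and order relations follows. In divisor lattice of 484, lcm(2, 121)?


Join=lcm.
gcd(2,121)=1
lcm=242


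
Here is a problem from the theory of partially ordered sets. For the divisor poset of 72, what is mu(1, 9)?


In a divisor lattice, mu(a,b) = mu(b/a) where mu is the classical Mobius function.
b/a = 9/1 = 9
Prime factorization of 9: primes [3]
9 is not squarefree, so mu(9) = 0


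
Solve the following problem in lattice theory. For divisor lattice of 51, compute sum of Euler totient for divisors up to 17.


Divisors of 51 up to 17: [1, 3, 17]
phi values: [1, 2, 16]
Sum = 19


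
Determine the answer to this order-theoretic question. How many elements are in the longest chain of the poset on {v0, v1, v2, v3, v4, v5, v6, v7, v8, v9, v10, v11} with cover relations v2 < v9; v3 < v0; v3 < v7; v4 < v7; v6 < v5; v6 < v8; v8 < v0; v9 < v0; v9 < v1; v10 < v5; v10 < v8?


A chain is a totally ordered subset; we count the number of elements in a maximum chain.
Compute, for each element x, the size of the longest chain ending at x:
  v2: 1
  v3: 1
  v4: 1
  v6: 1
  v10: 1
  v11: 1
  ...
A maximum chain: v6 < v8 < v0
Number of elements in the longest chain: 3


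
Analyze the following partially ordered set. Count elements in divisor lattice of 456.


Divisors of 456: [1, 2, 3, 4, 6, 8, 12, 19, 24, 38, 57, 76, 114, 152, 228, 456]
Count: 16


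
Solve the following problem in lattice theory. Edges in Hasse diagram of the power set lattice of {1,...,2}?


A cover relation a -< b holds when a < b with no c strictly between.
Cover relations:
  {} -< {1}
  {} -< {2}
  {1} -< {1,2}
  {2} -< {1,2}
Total: 4


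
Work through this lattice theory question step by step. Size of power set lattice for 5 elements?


Power set = 2^n.
2^5 = 32


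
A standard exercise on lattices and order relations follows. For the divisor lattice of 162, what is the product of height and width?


Height = length of longest chain minus 1; width = size of largest antichain.
A maximum chain: 1 | 3 | 9 | 27 | 81 | 162  (height 5).
A maximum antichain: {2, 3}  (width 2).
Product = 5 * 2 = 10


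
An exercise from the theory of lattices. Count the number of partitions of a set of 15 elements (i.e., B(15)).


B(n) = number of set partitions of an n-element set.
B(n) satisfies the recurrence: B(n+1) = sum_k C(n,k)*B(k).
B(15) = 1382958545


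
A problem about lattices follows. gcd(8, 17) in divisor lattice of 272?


Meet=gcd.
gcd(8,17)=1


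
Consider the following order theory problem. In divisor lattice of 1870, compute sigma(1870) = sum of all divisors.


sigma(n) = sum of divisors.
Divisors of 1870: [1, 2, 5, 10, 11, 17, 22, 34, 55, 85, 110, 170, 187, 374, 935, 1870]
Sum = 3888


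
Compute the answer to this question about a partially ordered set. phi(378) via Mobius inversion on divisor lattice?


phi(n) = n * prod_{p|n} (1 - 1/p).
Prime divisors of 378: [2, 3, 7]
phi(378) = 378 * (1 - 1/2) * (1 - 1/3) * (1 - 1/7)
phi(378) = 108


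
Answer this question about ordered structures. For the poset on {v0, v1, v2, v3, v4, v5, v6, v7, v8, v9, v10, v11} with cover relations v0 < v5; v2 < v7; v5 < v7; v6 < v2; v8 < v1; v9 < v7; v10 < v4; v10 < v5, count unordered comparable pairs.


A comparable pair {a,b} has a < b or b < a in the order.
Count unordered pairs where one element is strictly below the other.
Examples: {v0,v5}, {v0,v7}, {v1,v8}, {v2,v6}, ...
Total comparable pairs: 11


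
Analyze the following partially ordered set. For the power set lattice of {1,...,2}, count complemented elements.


An element a is complemented if some b has a meet b = bottom, a join b = top.
every subset A has complement S\A, so all elements are complemented.
Complemented elements: {}, {1}, {2}, {1,2}
Count: 4


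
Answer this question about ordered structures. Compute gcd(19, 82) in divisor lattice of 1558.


In a divisor lattice, meet = gcd (greatest common divisor).
By Euclidean algorithm or factoring: gcd(19,82) = 1


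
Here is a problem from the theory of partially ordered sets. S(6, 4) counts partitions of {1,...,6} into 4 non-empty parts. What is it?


S(n,k) = k*S(n-1,k) + S(n-1,k-1).
S(5,4) = 10, S(5,3) = 25
S(6,4) = 4*10 + 25 = 40 + 25
S(6,4) = 65


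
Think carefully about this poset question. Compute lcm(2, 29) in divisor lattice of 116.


In a divisor lattice, join = lcm (least common multiple).
gcd(2,29) = 1
lcm(2,29) = 2*29/gcd = 58/1 = 58


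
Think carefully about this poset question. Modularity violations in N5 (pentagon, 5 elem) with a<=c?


Modular law: if a <= c then a v (b ^ c) = (a v b) ^ c.
Check all triples (a,b,c) with a <= c among 5 elements.
  e.g. a=a, b=c, c=b: lhs=a != rhs=b
Total violating triples: 1


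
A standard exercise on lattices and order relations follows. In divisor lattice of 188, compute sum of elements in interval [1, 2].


Interval [1,2] in divisors of 188: [1, 2]
Sum = 3


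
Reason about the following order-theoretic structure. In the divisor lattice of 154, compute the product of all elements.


Divisors of 154: [1, 2, 7, 11, 14, 22, 77, 154]
Product = n^(d(n)/2) = 154^(8/2)
Product = 562448656


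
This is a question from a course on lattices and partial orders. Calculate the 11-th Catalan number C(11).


C(n) = C(2n, n) / (n+1).
C(22, 11) = 705432
C(11) = 705432 / 12 = 58786


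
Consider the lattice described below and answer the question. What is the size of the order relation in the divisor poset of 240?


The order relation is {(a,b) : a <= b}, reflexive so it includes (a,a).
Examples: (1,1), (1,10), (1,12), (1,120), (1,15), ...
Total ordered pairs: 135


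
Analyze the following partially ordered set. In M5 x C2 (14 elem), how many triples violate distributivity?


Distributive law: a ^ (b v c) = (a ^ b) v (a ^ c).
Check all 14^3 = 2744 ordered triples (a,b,c).
  e.g. a=(a1,0), b=(a2,0), c=(a3,0): lhs=(a1,0) != rhs=(0,0)
  e.g. a=(a1,0), b=(a2,0), c=(a3,1): lhs=(a1,0) != rhs=(0,0)
Total violating triples: 480


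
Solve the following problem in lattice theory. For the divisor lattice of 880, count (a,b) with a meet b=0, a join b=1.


Complement pair (a,b): a meet b = bottom, a join b = top.
Here: gcd(a,b)=1 and lcm(a,b)=880, i.e. a*b=880 with a,b coprime.
Pairs found: (1,880), (5,176), (11,80), (16,55), ... (4 more)
Total ordered pairs: 8


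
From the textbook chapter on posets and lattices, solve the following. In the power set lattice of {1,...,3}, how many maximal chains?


A maximal chain goes from the minimum element to a maximal element via cover relations.
Counting all min-to-max paths in the cover graph.
Total maximal chains: 6


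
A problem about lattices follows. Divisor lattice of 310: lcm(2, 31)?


Join=lcm.
gcd(2,31)=1
lcm=62


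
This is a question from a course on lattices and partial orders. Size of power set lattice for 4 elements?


Power set = 2^n.
2^4 = 16


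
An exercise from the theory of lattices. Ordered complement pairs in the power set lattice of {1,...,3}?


Complement pair (a,b): a meet b = bottom, a join b = top.
Here: A intersect B = {} and A union B = {1,...,3}.
Pairs found: ({},{1,2,3}), ({1},{2,3}), ({2},{1,3}), ({3},{1,2}), ... (4 more)
Total ordered pairs: 8


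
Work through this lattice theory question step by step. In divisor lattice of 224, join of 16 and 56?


In a divisor lattice, join = lcm (least common multiple).
gcd(16,56) = 8
lcm(16,56) = 16*56/gcd = 896/8 = 112


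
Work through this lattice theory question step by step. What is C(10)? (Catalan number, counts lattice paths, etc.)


C(n) = C(2n, n) / (n+1).
C(20, 10) = 184756
C(10) = 184756 / 11 = 16796


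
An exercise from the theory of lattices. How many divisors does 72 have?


Divisors of 72: [1, 2, 3, 4, 6, 8, 9, 12, 18, 24, 36, 72]
Count: 12


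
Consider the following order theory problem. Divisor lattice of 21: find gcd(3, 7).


In a divisor lattice, meet = gcd (greatest common divisor).
By Euclidean algorithm or factoring: gcd(3,7) = 1


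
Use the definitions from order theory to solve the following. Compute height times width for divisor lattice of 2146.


Height = length of longest chain minus 1; width = size of largest antichain.
A maximum chain: 1 | 37 | 1073 | 2146  (height 3).
A maximum antichain: {2, 29, 37}  (width 3).
Product = 3 * 3 = 9


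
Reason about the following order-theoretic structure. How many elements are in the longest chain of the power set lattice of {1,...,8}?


A chain is a totally ordered subset; we count the number of elements in a maximum chain.
Compute, for each element x, the size of the longest chain ending at x:
  {}: 1
  {1}: 2
  {2}: 2
  {3}: 2
  {4}: 2
  {5}: 2
  ...
A maximum chain: {} < {1} < {1,2} < {1,2,3} < {1,2,3,4} < {1,2,3,4,5} < {1,2,3,4,5,6} < {1,2,3,4,5,6,7} < {1,2,3,4,5,6,7,8}
Number of elements in the longest chain: 9


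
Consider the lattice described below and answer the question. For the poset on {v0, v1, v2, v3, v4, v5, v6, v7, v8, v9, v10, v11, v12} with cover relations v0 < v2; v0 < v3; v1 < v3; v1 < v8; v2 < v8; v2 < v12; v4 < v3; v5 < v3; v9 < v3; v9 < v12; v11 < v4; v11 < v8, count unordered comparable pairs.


A comparable pair {a,b} has a < b or b < a in the order.
Count unordered pairs where one element is strictly below the other.
Examples: {v0,v2}, {v0,v3}, {v0,v8}, {v0,v12}, ...
Total comparable pairs: 15


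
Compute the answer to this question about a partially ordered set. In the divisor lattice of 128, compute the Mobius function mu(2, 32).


In a divisor lattice, mu(a,b) = mu(b/a) where mu is the classical Mobius function.
b/a = 32/2 = 16
Prime factorization of 16: primes [2]
16 is not squarefree, so mu(16) = 0


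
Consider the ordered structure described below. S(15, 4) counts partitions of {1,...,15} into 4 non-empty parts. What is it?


S(n,k) = k*S(n-1,k) + S(n-1,k-1).
S(14,4) = 10391745, S(14,3) = 788970
S(15,4) = 4*10391745 + 788970 = 41566980 + 788970
S(15,4) = 42355950


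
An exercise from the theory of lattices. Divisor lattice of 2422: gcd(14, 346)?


Meet=gcd.
gcd(14,346)=2


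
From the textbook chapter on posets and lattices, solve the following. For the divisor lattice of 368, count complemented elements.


An element a is complemented if some b has a meet b = bottom, a join b = top.
a is complemented iff gcd(a, n/a)=1, i.e. a is a unitary divisor of 368.
Complemented elements: 1, 16, 23, 368
Count: 4


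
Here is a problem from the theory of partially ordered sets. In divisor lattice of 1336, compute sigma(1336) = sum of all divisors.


sigma(n) = sum of divisors.
Divisors of 1336: [1, 2, 4, 8, 167, 334, 668, 1336]
Sum = 2520


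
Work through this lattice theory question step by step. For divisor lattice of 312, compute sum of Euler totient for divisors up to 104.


Divisors of 312 up to 104: [1, 2, 3, 4, 6, 8, 12, 13, 24, 26, 39, 52, 78, 104]
phi values: [1, 1, 2, 2, 2, 4, 4, 12, 8, 12, 24, 24, 24, 48]
Sum = 168


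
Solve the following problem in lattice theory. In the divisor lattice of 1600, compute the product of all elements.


Divisors of 1600: [1, 2, 4, 5, 8, 10, 16, 20, 25, 32, 40, 50, 64, 80, 100, 160, 200, 320, 400, 800, 1600]
Product = n^(d(n)/2) = 1600^(21/2)
Product = 4398046511104000000000000000000000


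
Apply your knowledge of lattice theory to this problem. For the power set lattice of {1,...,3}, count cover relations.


A cover relation a -< b holds when a < b with no c strictly between.
Cover relations:
  {} -< {1}
  {} -< {2}
  {} -< {3}
  {1} -< {1,2}
  {1} -< {1,3}
  {2} -< {1,2}
  {2} -< {2,3}
  {3} -< {1,3}
  ...4 more
Total: 12


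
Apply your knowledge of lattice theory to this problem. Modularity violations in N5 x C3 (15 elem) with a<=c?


Modular law: if a <= c then a v (b ^ c) = (a v b) ^ c.
Check all triples (a,b,c) with a <= c among 15 elements.
  e.g. a=(a,0), b=(c,0), c=(b,0): lhs=(a,0) != rhs=(b,0)
  e.g. a=(a,0), b=(c,1), c=(b,0): lhs=(a,0) != rhs=(b,0)
Total violating triples: 18


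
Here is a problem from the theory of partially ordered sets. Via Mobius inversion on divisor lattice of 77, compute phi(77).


phi(n) = n * prod_{p|n} (1 - 1/p).
Prime divisors of 77: [7, 11]
phi(77) = 77 * (1 - 1/7) * (1 - 1/11)
phi(77) = 60


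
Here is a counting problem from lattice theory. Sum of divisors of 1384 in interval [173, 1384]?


Interval [173,1384] in divisors of 1384: [173, 346, 692, 1384]
Sum = 2595


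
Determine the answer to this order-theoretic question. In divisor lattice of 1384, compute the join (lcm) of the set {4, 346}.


In a divisor lattice, join = lcm (least common multiple).
Compute lcm iteratively: start with first element, then lcm(current, next).
Elements: [4, 346]
lcm(4,346) = 692
Final lcm = 692


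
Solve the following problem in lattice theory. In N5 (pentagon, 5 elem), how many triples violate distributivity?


Distributive law: a ^ (b v c) = (a ^ b) v (a ^ c).
Check all 5^3 = 125 ordered triples (a,b,c).
  e.g. a=b, b=a, c=c: lhs=b != rhs=a
  e.g. a=b, b=c, c=a: lhs=b != rhs=a
Total violating triples: 2


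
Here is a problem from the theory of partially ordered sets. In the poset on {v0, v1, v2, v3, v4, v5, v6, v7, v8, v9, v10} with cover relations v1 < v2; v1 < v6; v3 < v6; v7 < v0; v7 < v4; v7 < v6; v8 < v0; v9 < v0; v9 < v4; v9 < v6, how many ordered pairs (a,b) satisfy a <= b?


The order relation is {(a,b) : a <= b}, reflexive so it includes (a,a).
Examples: (v0,v0), (v1,v1), (v1,v2), (v1,v6), (v10,v10), ...
Total ordered pairs: 21


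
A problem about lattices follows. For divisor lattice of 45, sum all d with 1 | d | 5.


Interval [1,5] in divisors of 45: [1, 5]
Sum = 6


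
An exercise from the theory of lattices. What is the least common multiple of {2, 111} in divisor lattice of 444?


In a divisor lattice, join = lcm (least common multiple).
Compute lcm iteratively: start with first element, then lcm(current, next).
Elements: [2, 111]
lcm(2,111) = 222
Final lcm = 222


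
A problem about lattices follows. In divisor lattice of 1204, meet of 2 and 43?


In a divisor lattice, meet = gcd (greatest common divisor).
By Euclidean algorithm or factoring: gcd(2,43) = 1


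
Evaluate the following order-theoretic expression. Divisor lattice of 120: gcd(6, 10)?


Meet=gcd.
gcd(6,10)=2


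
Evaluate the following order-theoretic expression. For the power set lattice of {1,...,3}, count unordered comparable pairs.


A comparable pair {a,b} has a < b or b < a in the order.
Count unordered pairs where one element is strictly below the other.
Examples: {{},{1}}, {{},{2}}, {{},{3}}, {{},{1,2}}, ...
Total comparable pairs: 19


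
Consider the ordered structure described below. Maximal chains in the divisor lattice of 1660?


A maximal chain goes from the minimum element to a maximal element via cover relations.
Counting all min-to-max paths in the cover graph.
Total maximal chains: 12


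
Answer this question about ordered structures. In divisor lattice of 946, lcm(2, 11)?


Join=lcm.
gcd(2,11)=1
lcm=22


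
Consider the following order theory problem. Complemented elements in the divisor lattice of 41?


An element a is complemented if some b has a meet b = bottom, a join b = top.
a is complemented iff gcd(a, n/a)=1, i.e. a is a unitary divisor of 41.
Complemented elements: 1, 41
Count: 2


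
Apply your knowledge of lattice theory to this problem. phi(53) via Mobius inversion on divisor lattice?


phi(n) = n * prod_{p|n} (1 - 1/p).
Prime divisors of 53: [53]
phi(53) = 53 * (1 - 1/53)
phi(53) = 52


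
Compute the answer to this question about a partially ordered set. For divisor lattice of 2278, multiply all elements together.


Divisors of 2278: [1, 2, 17, 34, 67, 134, 1139, 2278]
Product = n^(d(n)/2) = 2278^(8/2)
Product = 26928668432656


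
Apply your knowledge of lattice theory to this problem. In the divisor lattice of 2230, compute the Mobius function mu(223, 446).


In a divisor lattice, mu(a,b) = mu(b/a) where mu is the classical Mobius function.
b/a = 446/223 = 2
Prime factorization of 2: primes [2]
2 is squarefree with 1 prime factor(s), so mu(2) = (-1)^1 = -1


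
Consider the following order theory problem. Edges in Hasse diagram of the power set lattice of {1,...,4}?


A cover relation a -< b holds when a < b with no c strictly between.
Cover relations:
  {} -< {1}
  {} -< {2}
  {} -< {3}
  {} -< {4}
  {1} -< {1,2}
  {1} -< {1,3}
  {1} -< {1,4}
  {2} -< {1,2}
  ...24 more
Total: 32


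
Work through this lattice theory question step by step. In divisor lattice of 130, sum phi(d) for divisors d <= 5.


Divisors of 130 up to 5: [1, 2, 5]
phi values: [1, 1, 4]
Sum = 6


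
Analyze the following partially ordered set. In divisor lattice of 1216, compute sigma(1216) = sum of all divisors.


sigma(n) = sum of divisors.
Divisors of 1216: [1, 2, 4, 8, 16, 19, 32, 38, 64, 76, 152, 304, 608, 1216]
Sum = 2540
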